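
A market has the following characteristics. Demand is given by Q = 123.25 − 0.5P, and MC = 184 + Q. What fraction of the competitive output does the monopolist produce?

Q_m/Q_c = 0.6

Inverting demand: P = 246.5 − 2Q.
The monopolist equates marginal revenue to marginal cost: 246.5 − 4Q = 184 + Q, so Q = 12.5. From demand, P = 221.5.
Competitive equilibrium sets price equal to marginal cost: 246.5 − 2Q = 184 + Q, so Q = 125/6 and P = 1229/6.
Ratio Q_m/Q_c = 12.5/(125/6) = 0.6.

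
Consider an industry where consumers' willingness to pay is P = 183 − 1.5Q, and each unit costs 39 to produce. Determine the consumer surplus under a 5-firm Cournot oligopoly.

CS = 4800

With 5 symmetric Cournot firms, each firm's FOC gives 183 − 9q = 39, so q = 16, Q = 5·16 = 80, and P = 63.
CS = ½·(183 − 63)·80 = 4800.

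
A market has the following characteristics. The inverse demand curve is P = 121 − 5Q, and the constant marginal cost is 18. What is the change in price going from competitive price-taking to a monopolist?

Perfect competition: P = MC = 18, so 121 − 5Q = 18 and Q = 20.6.
Monopoly sets MR = MC: 121 − 10Q = 18 ⇒ Q = 10.3, P = 121 − 5·10.3 = 69.5.
Change in price: 69.5 − 18 = 51.5.

P rises by 51.5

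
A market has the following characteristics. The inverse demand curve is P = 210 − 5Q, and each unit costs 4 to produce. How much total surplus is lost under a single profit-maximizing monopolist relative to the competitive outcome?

Under competition P = MC = 4, so Q = (210 − 4)/5 = 41.2.
A monopolist chooses Q where MR = MC. MR = 210 − 10Q; setting this equal to 4 gives Q = 20.6 and P = 107.
DWL is the triangle between Q = 20.6 and Q = 41.2: ½·(41.2 − 20.6)·(107 − 4) = 1060.9.

DWL = 1060.9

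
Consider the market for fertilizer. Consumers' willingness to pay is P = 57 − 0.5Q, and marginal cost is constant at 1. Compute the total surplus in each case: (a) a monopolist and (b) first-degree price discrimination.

Monopoly sets MR = MC: 57 − Q = 1 ⇒ Q = 56, P = 57 − 0.5·56 = 29.
CS = ½·(57 − 29)·56 = 784; PS = (29 − 1)·56 = 1568; TS = 2352.
Under first-degree price discrimination the firm charges each unit its demand price and produces up to where P = MC, i.e. Q = 112. Consumer surplus is zero; producer surplus equals total surplus.
TS = 3136 (equal to competitive TS).

Monopoly: TS = 2352; Perfect PD: TS = 3136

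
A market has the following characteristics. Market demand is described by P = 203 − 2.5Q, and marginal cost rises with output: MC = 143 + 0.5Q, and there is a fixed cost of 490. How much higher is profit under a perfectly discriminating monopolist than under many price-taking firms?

Under competition P = MC: 203 − 2.5Q = 143 + 0.5Q ⇒ Q = 20, P = 153.
Profit = 153·20 − (143·20 + ½·0.5·20²) − 490 = −390.
With perfect price discrimination, output is the efficient level Q = 20 (where demand meets MC), but every buyer pays their willingness to pay: CS = 0 and PS = total surplus.
PS equals the full surplus area, 600. Profit = 600 − 490 = 110.
Change in profit: 110 − −390 = 500.

Profit rises by 500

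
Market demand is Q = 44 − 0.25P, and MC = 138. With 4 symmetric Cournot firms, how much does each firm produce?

q_i = 1.9

Inverting demand: P = 176 − 4Q.
Cournot with 4 identical firms: the symmetric best-response condition is 176 − 20q = 138. Each firm produces q = 1.9, total output Q = 7.6, price P = 145.6.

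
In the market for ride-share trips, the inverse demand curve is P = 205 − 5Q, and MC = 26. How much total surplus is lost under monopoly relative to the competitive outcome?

Competitive firms price at marginal cost: P = 26, giving Q = 35.8.
A monopolist chooses Q where MR = MC. MR = 205 − 10Q; setting this equal to 26 gives Q = 17.9 and P = 115.5.
DWL is the triangle between Q = 17.9 and Q = 35.8: ½·(35.8 − 17.9)·(115.5 − 26) = 801.025.

DWL = 801.025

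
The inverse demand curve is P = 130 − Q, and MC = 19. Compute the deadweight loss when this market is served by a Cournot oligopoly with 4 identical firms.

Under competition P = MC = 19, so Q = (130 − 19)/1 = 111.
With 4 symmetric Cournot firms, each firm's FOC gives 130 − 5q = 19, so q = 22.2, Q = 4·22.2 = 88.8, and P = 41.2.
DWL is the triangle between Q = 88.8 and Q = 111: ½·(111 − 88.8)·(41.2 − 19) = 246.42.

DWL = 246.42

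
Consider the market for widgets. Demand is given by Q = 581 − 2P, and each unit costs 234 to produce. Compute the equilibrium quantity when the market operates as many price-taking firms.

Inverting demand: P = 290.5 − 0.5Q.
Under competition P = MC = 234, so Q = (290.5 − 234)/0.5 = 113.

Q = 113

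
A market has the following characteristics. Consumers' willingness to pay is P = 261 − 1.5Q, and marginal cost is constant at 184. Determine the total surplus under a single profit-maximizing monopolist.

TS = 1482.25

Monopoly sets MR = MC: 261 − 3Q = 184 ⇒ Q = 77/3, P = 261 − 1.5·77/3 = 222.5.
CS = ½·(261 − 222.5)·77/3 = 5929/12; PS = (222.5 − 184)·77/3 = 5929/6; TS = 1482.25.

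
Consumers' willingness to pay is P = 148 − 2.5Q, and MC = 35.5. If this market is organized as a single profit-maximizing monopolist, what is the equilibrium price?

P = 91.75

The monopolist equates marginal revenue to marginal cost: 148 − 5Q = 35.5, so Q = 22.5. From demand, P = 91.75.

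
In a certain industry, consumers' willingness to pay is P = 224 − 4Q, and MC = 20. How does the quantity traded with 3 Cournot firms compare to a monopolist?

Cournot: Q = 38.25; Monopoly: Q = 25.5

In a 3-firm Cournot equilibrium, symmetry and the first-order condition give q = (224 − 20)/(16) = 12.75. So Q = 38.25 and P = 71.
Monopoly sets MR = MC: 224 − 8Q = 20 ⇒ Q = 25.5, P = 224 − 4·25.5 = 122.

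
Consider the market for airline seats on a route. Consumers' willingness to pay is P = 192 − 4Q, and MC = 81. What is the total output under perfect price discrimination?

A perfectly discriminating monopolist sells every unit with P(Q) ≥ MC(Q), so output equals the competitive quantity Q = 27.75. Each buyer pays their reservation price, so CS = 0 and the firm captures all surplus.

Q = 27.75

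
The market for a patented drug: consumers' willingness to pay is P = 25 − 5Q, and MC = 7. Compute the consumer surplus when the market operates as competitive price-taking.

CS = 32.4

Under competition P = MC = 7, so Q = (25 − 7)/5 = 3.6.
CS = ½·(25 − 7)·3.6 = 32.4.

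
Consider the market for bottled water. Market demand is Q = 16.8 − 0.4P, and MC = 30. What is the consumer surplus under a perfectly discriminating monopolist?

CS = 0

Inverting demand: P = 42 − 2.5Q.
A perfectly discriminating monopolist sells every unit with P(Q) ≥ MC(Q), so output equals the competitive quantity Q = 4.8. Each buyer pays their reservation price, so CS = 0 and the firm captures all surplus.
CS = 0.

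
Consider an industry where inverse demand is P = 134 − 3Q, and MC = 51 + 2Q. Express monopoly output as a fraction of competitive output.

Q_m/Q_c = 0.625

The monopolist equates marginal revenue to marginal cost: 134 − 6Q = 51 + 2Q, so Q = 10.375. From demand, P = 102.875.
Under competition P = MC: 134 − 3Q = 51 + 2Q ⇒ Q = 16.6, P = 84.2.
Ratio Q_m/Q_c = 10.375/16.6 = 0.625.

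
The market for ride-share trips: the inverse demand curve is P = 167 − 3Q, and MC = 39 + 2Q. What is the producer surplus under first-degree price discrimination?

PS = 1638.4

Under first-degree price discrimination the firm charges each unit its demand price and produces up to where P = MC, i.e. Q = 25.6. Consumer surplus is zero; producer surplus equals total surplus.
PS = ½·(167 − 39)·25.6 = 1638.4.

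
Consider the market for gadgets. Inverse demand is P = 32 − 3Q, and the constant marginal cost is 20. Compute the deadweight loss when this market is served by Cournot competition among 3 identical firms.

DWL = 1.5

Perfect competition: P = MC = 20, so 32 − 3Q = 20 and Q = 4.
Cournot with 3 identical firms: the symmetric best-response condition is 32 − 12q = 20. Each firm produces q = 1, total output Q = 3, price P = 23.
DWL is the triangle between Q = 3 and Q = 4: ½·(4 − 3)·(23 − 20) = 1.5.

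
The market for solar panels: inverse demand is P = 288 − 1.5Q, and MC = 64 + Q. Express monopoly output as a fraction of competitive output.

Q_m/Q_c = 0.625

A monopolist chooses Q where MR = MC. MR = 288 − 3Q; setting this equal to 64 + Q gives Q = 56 and P = 204.
Under competition P = MC: 288 − 1.5Q = 64 + Q ⇒ Q = 89.6, P = 153.6.
Ratio Q_m/Q_c = 56/89.6 = 0.625.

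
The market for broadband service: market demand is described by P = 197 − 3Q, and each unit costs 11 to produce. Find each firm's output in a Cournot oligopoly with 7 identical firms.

In a 7-firm Cournot equilibrium, symmetry and the first-order condition give q = (197 − 11)/(24) = 7.75. So Q = 54.25 and P = 34.25.

q_i = 7.75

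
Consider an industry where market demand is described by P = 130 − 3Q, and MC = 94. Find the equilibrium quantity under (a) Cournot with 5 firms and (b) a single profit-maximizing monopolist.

In a 5-firm Cournot equilibrium, symmetry and the first-order condition give q = (130 − 94)/(18) = 2. So Q = 10 and P = 100.
The monopolist equates marginal revenue to marginal cost: 130 − 6Q = 94, so Q = 6. From demand, P = 112.

Cournot: Q = 10; Monopoly: Q = 6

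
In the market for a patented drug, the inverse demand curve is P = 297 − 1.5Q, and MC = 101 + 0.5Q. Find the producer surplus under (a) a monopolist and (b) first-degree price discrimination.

Monopoly: PS = 5488; Perfect PD: PS = 9604

Monopoly sets MR = MC: 297 − 3Q = 101 + 0.5Q ⇒ Q = 56, P = 297 − 1.5·56 = 213.
PS = P·Q − VC(Q) = 213·56 − (101·56 + ½·0.5·56²) = 5488.
A perfectly discriminating monopolist sells every unit with P(Q) ≥ MC(Q), so output equals the competitive quantity Q = 98. Each buyer pays their reservation price, so CS = 0 and the firm captures all surplus.
PS = ½·(297 − 101)·98 = 9604.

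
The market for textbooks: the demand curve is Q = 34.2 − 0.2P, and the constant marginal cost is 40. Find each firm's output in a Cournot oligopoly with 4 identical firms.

q_i = 5.24

Inverting demand: P = 171 − 5Q.
In a 4-firm Cournot equilibrium, symmetry and the first-order condition give q = (171 − 40)/(25) = 5.24. So Q = 20.96 and P = 66.2.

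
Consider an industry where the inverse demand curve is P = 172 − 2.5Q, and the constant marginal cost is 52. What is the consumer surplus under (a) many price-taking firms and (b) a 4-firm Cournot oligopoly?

Competitive firms price at marginal cost: P = 52, giving Q = 48.
CS = ½·(172 − 52)·48 = 2880.
Cournot with 4 identical firms: the symmetric best-response condition is 172 − 12.5q = 52. Each firm produces q = 9.6, total output Q = 38.4, price P = 76.
CS = ½·(172 − 76)·38.4 = 1843.2.

Competition: CS = 2880; Cournot: CS = 1843.2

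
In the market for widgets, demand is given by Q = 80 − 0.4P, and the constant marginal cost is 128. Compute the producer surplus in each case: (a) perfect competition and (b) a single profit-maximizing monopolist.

Competition: PS = 0; Monopoly: PS = 518.4

Inverting demand: P = 200 − 2.5Q.
Perfect competition: P = MC = 128, so 200 − 2.5Q = 128 and Q = 28.8.
PS = (128 − 128)·28.8 = 0.
Monopoly sets MR = MC: 200 − 5Q = 128 ⇒ Q = 14.4, P = 200 − 2.5·14.4 = 164.
PS = (164 − 128)·14.4 = 518.4.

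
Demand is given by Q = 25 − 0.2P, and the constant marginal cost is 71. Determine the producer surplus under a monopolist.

Inverting demand: P = 125 − 5Q.
A monopolist chooses Q where MR = MC. MR = 125 − 10Q; setting this equal to 71 gives Q = 5.4 and P = 98.
PS = (98 − 71)·5.4 = 145.8.

PS = 145.8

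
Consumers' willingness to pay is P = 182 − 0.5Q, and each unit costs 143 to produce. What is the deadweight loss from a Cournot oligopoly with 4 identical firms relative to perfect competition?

Under competition P = MC = 143, so Q = (182 − 143)/0.5 = 78.
With 4 symmetric Cournot firms, each firm's FOC gives 182 − 2.5q = 143, so q = 15.6, Q = 4·15.6 = 62.4, and P = 150.8.
DWL is the triangle between Q = 62.4 and Q = 78: ½·(78 − 62.4)·(150.8 − 143) = 60.84.

DWL = 60.84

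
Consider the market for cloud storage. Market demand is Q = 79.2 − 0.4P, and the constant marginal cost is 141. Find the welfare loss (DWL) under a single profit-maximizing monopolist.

DWL = 162.45

Inverting demand: P = 198 − 2.5Q.
Competitive firms price at marginal cost: P = 141, giving Q = 22.8.
The monopolist equates marginal revenue to marginal cost: 198 − 5Q = 141, so Q = 11.4. From demand, P = 169.5.
DWL is the triangle between Q = 11.4 and Q = 22.8: ½·(22.8 − 11.4)·(169.5 − 141) = 162.45.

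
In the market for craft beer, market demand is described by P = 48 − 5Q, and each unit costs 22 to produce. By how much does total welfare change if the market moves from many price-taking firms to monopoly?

Under competition P = MC = 22, so Q = (48 − 22)/5 = 5.2.
CS = ½·(48 − 22)·5.2 = 67.6; PS = (22 − 22)·5.2 = 0; TS = 67.6.
The monopolist equates marginal revenue to marginal cost: 48 − 10Q = 22, so Q = 2.6. From demand, P = 35.
CS = ½·(48 − 35)·2.6 = 16.9; PS = (35 − 22)·2.6 = 33.8; TS = 50.7.
Change in total welfare: 50.7 − 67.6 = −16.9.

TS falls by 16.9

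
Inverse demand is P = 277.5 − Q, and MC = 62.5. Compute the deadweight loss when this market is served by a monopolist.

Competitive firms price at marginal cost: P = 62.5, giving Q = 215.
The monopolist equates marginal revenue to marginal cost: 277.5 − 2Q = 62.5, so Q = 107.5. From demand, P = 170.
DWL is the triangle between Q = 107.5 and Q = 215: ½·(215 − 107.5)·(170 − 62.5) = 5778.125.

DWL = 5778.125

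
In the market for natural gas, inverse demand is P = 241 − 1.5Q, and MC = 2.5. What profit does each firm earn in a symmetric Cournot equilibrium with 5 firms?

In a 5-firm Cournot equilibrium, symmetry and the first-order condition give q = (241 − 2.5)/(9) = 26.5. So Q = 132.5 and P = 42.25.
Each firm's profit = (42.25 − 2.5)·26.5 = 1053.375.

π_i = 1053.375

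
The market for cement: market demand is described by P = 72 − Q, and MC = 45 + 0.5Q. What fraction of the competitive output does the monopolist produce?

Q_m/Q_c = 0.6

A monopolist chooses Q where MR = MC. MR = 72 − 2Q; setting this equal to 45 + 0.5Q gives Q = 10.8 and P = 61.2.
Under competition P = MC: 72 − Q = 45 + 0.5Q ⇒ Q = 18, P = 54.
Ratio Q_m/Q_c = 10.8/18 = 0.6.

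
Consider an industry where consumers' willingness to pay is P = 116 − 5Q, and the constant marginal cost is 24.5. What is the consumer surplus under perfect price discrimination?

CS = 0

Under first-degree price discrimination the firm charges each unit its demand price and produces up to where P = MC, i.e. Q = 18.3. Consumer surplus is zero; producer surplus equals total surplus.
CS = 0.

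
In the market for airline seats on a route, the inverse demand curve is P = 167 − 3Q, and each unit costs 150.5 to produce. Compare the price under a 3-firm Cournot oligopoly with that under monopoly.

Cournot: P = 154.625; Monopoly: P = 158.75

Cournot with 3 identical firms: the symmetric best-response condition is 167 − 12q = 150.5. Each firm produces q = 1.375, total output Q = 4.125, price P = 154.625.
A monopolist chooses Q where MR = MC. MR = 167 − 6Q; setting this equal to 150.5 gives Q = 2.75 and P = 158.75.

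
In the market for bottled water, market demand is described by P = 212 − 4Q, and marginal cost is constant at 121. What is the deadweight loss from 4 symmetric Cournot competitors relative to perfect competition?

Perfect competition: P = MC = 121, so 212 − 4Q = 121 and Q = 22.75.
Cournot with 4 identical firms: the symmetric best-response condition is 212 − 20q = 121. Each firm produces q = 4.55, total output Q = 18.2, price P = 139.2.
DWL is the triangle between Q = 18.2 and Q = 22.75: ½·(22.75 − 18.2)·(139.2 − 121) = 41.405.

DWL = 41.405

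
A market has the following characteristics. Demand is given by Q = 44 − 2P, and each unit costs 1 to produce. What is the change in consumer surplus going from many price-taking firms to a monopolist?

Inverting demand: P = 22 − 0.5Q.
Under competition P = MC = 1, so Q = (22 − 1)/0.5 = 42.
CS = ½·(22 − 1)·42 = 441.
A monopolist chooses Q where MR = MC. MR = 22 − Q; setting this equal to 1 gives Q = 21 and P = 11.5.
CS = ½·(22 − 11.5)·21 = 110.25.
Change in consumer surplus: 110.25 − 441 = −330.75.

CS falls by 330.75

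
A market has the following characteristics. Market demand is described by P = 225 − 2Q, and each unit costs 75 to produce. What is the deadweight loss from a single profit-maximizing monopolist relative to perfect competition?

DWL = 1406.25

Perfect competition: P = MC = 75, so 225 − 2Q = 75 and Q = 75.
Monopoly sets MR = MC: 225 − 4Q = 75 ⇒ Q = 37.5, P = 225 − 2·37.5 = 150.
DWL is the triangle between Q = 37.5 and Q = 75: ½·(75 − 37.5)·(150 − 75) = 1406.25.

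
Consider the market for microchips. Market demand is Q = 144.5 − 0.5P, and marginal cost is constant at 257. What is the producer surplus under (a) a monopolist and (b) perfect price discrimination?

Monopoly: PS = 128; Perfect PD: PS = 256

Inverting demand: P = 289 − 2Q.
Monopoly sets MR = MC: 289 − 4Q = 257 ⇒ Q = 8, P = 289 − 2·8 = 273.
PS = (273 − 257)·8 = 128.
Under first-degree price discrimination the firm charges each unit its demand price and produces up to where P = MC, i.e. Q = 16. Consumer surplus is zero; producer surplus equals total surplus.
PS = ½·(289 − 257)·16 = 256.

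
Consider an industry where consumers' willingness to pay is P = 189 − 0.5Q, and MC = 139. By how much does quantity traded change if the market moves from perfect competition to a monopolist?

Q falls by 50

Competitive firms price at marginal cost: P = 139, giving Q = 100.
The monopolist equates marginal revenue to marginal cost: 189 − Q = 139, so Q = 50. From demand, P = 164.
Change in quantity traded: 50 − 100 = −50.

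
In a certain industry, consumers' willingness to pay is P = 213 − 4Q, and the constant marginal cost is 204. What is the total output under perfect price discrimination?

With perfect price discrimination, output is the efficient level Q = 2.25 (where demand meets MC), but every buyer pays their willingness to pay: CS = 0 and PS = total surplus.

Q = 2.25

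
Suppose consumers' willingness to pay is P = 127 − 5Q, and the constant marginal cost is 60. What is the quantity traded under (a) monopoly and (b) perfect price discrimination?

A monopolist chooses Q where MR = MC. MR = 127 − 10Q; setting this equal to 60 gives Q = 6.7 and P = 93.5.
A perfectly discriminating monopolist sells every unit with P(Q) ≥ MC(Q), so output equals the competitive quantity Q = 13.4. Each buyer pays their reservation price, so CS = 0 and the firm captures all surplus.

Monopoly: Q = 6.7; Perfect PD: Q = 13.4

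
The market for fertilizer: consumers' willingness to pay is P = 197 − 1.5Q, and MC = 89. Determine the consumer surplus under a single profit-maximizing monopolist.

CS = 972

The monopolist equates marginal revenue to marginal cost: 197 − 3Q = 89, so Q = 36. From demand, P = 143.
CS = ½·(197 − 143)·36 = 972.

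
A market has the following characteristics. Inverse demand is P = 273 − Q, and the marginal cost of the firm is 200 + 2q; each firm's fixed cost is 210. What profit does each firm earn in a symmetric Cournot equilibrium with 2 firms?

In a 2-firm Cournot equilibrium, symmetry and the first-order condition give q = (273 − 200)/(5) = 14.6. So Q = 29.2 and P = 243.8.
Each firm's profit = 243.8·14.6 − (200·14.6 + ½·2·14.6²) − 210 = 216.32.

π_i = 216.32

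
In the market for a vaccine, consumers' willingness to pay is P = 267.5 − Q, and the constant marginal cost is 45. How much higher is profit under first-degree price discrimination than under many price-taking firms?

Under competition P = MC = 45, so Q = (267.5 − 45)/1 = 222.5.
Profit = (45 − 45)·222.5 = 0.
With perfect price discrimination, output is the efficient level Q = 222.5 (where demand meets MC), but every buyer pays their willingness to pay: CS = 0 and PS = total surplus.
PS equals the full surplus area, 24753.125. Profit = 24753.125 = 24753.125.
Change in profit: 24753.125 − 0 = 24753.125.

π rises by 24753.125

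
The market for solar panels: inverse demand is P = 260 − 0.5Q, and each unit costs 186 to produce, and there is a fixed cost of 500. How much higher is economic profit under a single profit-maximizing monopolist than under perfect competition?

π rises by 2738

Perfect competition: P = MC = 186, so 260 − 0.5Q = 186 and Q = 148.
Profit = (186 − 186)·148 − 500 = −500.
The monopolist equates marginal revenue to marginal cost: 260 − Q = 186, so Q = 74. From demand, P = 223.
Profit = (223 − 186)·74 − 500 = 2238.
Change in economic profit: 2238 − −500 = 2738.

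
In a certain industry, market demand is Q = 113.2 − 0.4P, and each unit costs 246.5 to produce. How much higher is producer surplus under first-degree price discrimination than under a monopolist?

Producer surplus rises by 133.225

Inverting demand: P = 283 − 2.5Q.
Monopoly sets MR = MC: 283 − 5Q = 246.5 ⇒ Q = 7.3, P = 283 − 2.5·7.3 = 264.75.
PS = (264.75 − 246.5)·7.3 = 133.225.
A perfectly discriminating monopolist sells every unit with P(Q) ≥ MC(Q), so output equals the competitive quantity Q = 14.6. Each buyer pays their reservation price, so CS = 0 and the firm captures all surplus.
PS = ½·(283 − 246.5)·14.6 = 266.45.
Change in producer surplus: 266.45 − 133.225 = 133.225.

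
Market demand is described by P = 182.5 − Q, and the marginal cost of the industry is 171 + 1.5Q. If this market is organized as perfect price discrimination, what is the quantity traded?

Q = 4.6

A perfectly discriminating monopolist sells every unit with P(Q) ≥ MC(Q), so output equals the competitive quantity Q = 4.6. Each buyer pays their reservation price, so CS = 0 and the firm captures all surplus.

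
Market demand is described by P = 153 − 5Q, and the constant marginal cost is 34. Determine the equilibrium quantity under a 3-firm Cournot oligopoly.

Cournot with 3 identical firms: the symmetric best-response condition is 153 − 20q = 34. Each firm produces q = 5.95, total output Q = 17.85, price P = 63.75.

Q = 17.85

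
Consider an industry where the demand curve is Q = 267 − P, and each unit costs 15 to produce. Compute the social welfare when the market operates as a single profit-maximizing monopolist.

TS = 23814

Inverting demand: P = 267 − Q.
A monopolist chooses Q where MR = MC. MR = 267 − 2Q; setting this equal to 15 gives Q = 126 and P = 141.
CS = ½·(267 − 141)·126 = 7938; PS = (141 − 15)·126 = 15876; TS = 23814.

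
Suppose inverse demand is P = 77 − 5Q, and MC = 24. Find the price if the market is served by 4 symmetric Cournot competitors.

P = 34.6

In a 4-firm Cournot equilibrium, symmetry and the first-order condition give q = (77 − 24)/(25) = 2.12. So Q = 8.48 and P = 34.6.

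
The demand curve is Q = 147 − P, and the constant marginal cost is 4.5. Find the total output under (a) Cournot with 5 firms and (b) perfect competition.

Cournot: Q = 118.75; Competition: Q = 142.5

Inverting demand: P = 147 − Q.
With 5 symmetric Cournot firms, each firm's FOC gives 147 − 6q = 4.5, so q = 23.75, Q = 5·23.75 = 118.75, and P = 28.25.
Perfect competition: P = MC = 4.5, so 147 − Q = 4.5 and Q = 142.5.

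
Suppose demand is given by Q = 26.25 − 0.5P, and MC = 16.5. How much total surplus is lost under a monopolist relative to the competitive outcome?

Inverting demand: P = 52.5 − 2Q.
Under competition P = MC = 16.5, so Q = (52.5 − 16.5)/2 = 18.
The monopolist equates marginal revenue to marginal cost: 52.5 − 4Q = 16.5, so Q = 9. From demand, P = 34.5.
DWL is the triangle between Q = 9 and Q = 18: ½·(18 − 9)·(34.5 − 16.5) = 81.

DWL = 81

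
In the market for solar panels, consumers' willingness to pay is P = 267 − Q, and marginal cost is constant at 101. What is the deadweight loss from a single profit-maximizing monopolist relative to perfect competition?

DWL = 3444.5

Perfect competition: P = MC = 101, so 267 − Q = 101 and Q = 166.
Monopoly sets MR = MC: 267 − 2Q = 101 ⇒ Q = 83, P = 267 − 83 = 184.
DWL is the triangle between Q = 83 and Q = 166: ½·(166 − 83)·(184 − 101) = 3444.5.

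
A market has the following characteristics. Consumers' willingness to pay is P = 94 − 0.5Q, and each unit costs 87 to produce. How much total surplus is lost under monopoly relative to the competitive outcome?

Competitive firms price at marginal cost: P = 87, giving Q = 14.
Monopoly sets MR = MC: 94 − Q = 87 ⇒ Q = 7, P = 94 − 0.5·7 = 90.5.
DWL is the triangle between Q = 7 and Q = 14: ½·(14 − 7)·(90.5 − 87) = 12.25.

DWL = 12.25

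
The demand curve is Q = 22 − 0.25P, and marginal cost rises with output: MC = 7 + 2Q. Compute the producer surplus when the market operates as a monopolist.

PS = 328.05

Inverting demand: P = 88 − 4Q.
A monopolist chooses Q where MR = MC. MR = 88 − 8Q; setting this equal to 7 + 2Q gives Q = 8.1 and P = 55.6.
PS = P·Q − VC(Q) = 55.6·8.1 − (7·8.1 + ½·2·8.1²) = 328.05.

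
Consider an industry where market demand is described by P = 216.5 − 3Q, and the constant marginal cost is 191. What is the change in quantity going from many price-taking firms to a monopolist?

Quantity falls by 4.25

Under competition P = MC = 191, so Q = (216.5 − 191)/3 = 8.5.
A monopolist chooses Q where MR = MC. MR = 216.5 − 6Q; setting this equal to 191 gives Q = 4.25 and P = 203.75.
Change in quantity: 4.25 − 8.5 = −4.25.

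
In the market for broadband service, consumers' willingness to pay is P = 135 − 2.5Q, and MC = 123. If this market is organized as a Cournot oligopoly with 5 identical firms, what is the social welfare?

In a 5-firm Cournot equilibrium, symmetry and the first-order condition give q = (135 − 123)/(15) = 0.8. So Q = 4 and P = 125.
CS = ½·(135 − 125)·4 = 20; PS = (125 − 123)·4 = 8; TS = 28.

TS = 28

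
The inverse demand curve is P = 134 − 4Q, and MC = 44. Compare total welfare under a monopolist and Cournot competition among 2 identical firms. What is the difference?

TS rises by 140.625

A monopolist chooses Q where MR = MC. MR = 134 − 8Q; setting this equal to 44 gives Q = 11.25 and P = 89.
CS = ½·(134 − 89)·11.25 = 253.125; PS = (89 − 44)·11.25 = 506.25; TS = 759.375.
Cournot with 2 identical firms: the symmetric best-response condition is 134 − 12q = 44. Each firm produces q = 7.5, total output Q = 15, price P = 74.
CS = ½·(134 − 74)·15 = 450; PS = (74 − 44)·15 = 450; TS = 900.
Change in total welfare: 900 − 759.375 = 140.625.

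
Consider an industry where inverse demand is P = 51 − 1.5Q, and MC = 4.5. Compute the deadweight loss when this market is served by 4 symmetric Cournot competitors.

DWL = 28.83

Perfect competition: P = MC = 4.5, so 51 − 1.5Q = 4.5 and Q = 31.
With 4 symmetric Cournot firms, each firm's FOC gives 51 − 7.5q = 4.5, so q = 6.2, Q = 4·6.2 = 24.8, and P = 13.8.
DWL is the triangle between Q = 24.8 and Q = 31: ½·(31 − 24.8)·(13.8 − 4.5) = 28.83.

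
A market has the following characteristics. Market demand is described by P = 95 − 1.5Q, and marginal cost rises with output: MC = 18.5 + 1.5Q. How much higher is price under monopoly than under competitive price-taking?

Competitive equilibrium sets price equal to marginal cost: 95 − 1.5Q = 18.5 + 1.5Q, so Q = 25.5 and P = 56.75.
A monopolist chooses Q where MR = MC. MR = 95 − 3Q; setting this equal to 18.5 + 1.5Q gives Q = 17 and P = 69.5.
Change in price: 69.5 − 56.75 = 12.75.

Price rises by 12.75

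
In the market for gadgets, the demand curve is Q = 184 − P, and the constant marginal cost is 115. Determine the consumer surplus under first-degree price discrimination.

Inverting demand: P = 184 − Q.
Under first-degree price discrimination the firm charges each unit its demand price and produces up to where P = MC, i.e. Q = 69. Consumer surplus is zero; producer surplus equals total surplus.
CS = 0.

CS = 0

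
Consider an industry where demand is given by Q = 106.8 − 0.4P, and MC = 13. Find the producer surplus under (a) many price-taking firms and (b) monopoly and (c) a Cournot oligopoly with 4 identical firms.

Competition: PS = 0; Monopoly: PS = 6451.6; Cournot: PS = 4129.024

Inverting demand: P = 267 − 2.5Q.
Perfect competition: P = MC = 13, so 267 − 2.5Q = 13 and Q = 101.6.
PS = (13 − 13)·101.6 = 0.
Monopoly sets MR = MC: 267 − 5Q = 13 ⇒ Q = 50.8, P = 267 − 2.5·50.8 = 140.
PS = (140 − 13)·50.8 = 6451.6.
In a 4-firm Cournot equilibrium, symmetry and the first-order condition give q = (267 − 13)/(12.5) = 20.32. So Q = 81.28 and P = 63.8.
PS = (63.8 − 13)·81.28 = 4129.024.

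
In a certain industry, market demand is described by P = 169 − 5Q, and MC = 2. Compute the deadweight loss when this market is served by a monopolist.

Under competition P = MC = 2, so Q = (169 − 2)/5 = 33.4.
A monopolist chooses Q where MR = MC. MR = 169 − 10Q; setting this equal to 2 gives Q = 16.7 and P = 85.5.
DWL is the triangle between Q = 16.7 and Q = 33.4: ½·(33.4 − 16.7)·(85.5 − 2) = 697.225.

DWL = 697.225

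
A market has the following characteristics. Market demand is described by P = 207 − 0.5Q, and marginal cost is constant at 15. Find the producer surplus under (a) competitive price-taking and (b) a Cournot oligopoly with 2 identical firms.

Perfect competition: P = MC = 15, so 207 − 0.5Q = 15 and Q = 384.
PS = (15 − 15)·384 = 0.
With 2 symmetric Cournot firms, each firm's FOC gives 207 − 1.5q = 15, so q = 128, Q = 2·128 = 256, and P = 79.
PS = (79 − 15)·256 = 16384.

Competition: PS = 0; Cournot: PS = 16384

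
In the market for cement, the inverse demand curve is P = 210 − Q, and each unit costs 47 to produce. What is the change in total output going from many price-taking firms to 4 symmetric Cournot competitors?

Total output falls by 32.6

Under competition P = MC = 47, so Q = (210 − 47)/1 = 163.
Cournot with 4 identical firms: the symmetric best-response condition is 210 − 5q = 47. Each firm produces q = 32.6, total output Q = 130.4, price P = 79.6.
Change in total output: 130.4 − 163 = −32.6.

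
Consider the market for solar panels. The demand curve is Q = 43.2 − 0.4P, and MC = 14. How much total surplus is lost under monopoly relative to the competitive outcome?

Inverting demand: P = 108 − 2.5Q.
Under competition P = MC = 14, so Q = (108 − 14)/2.5 = 37.6.
A monopolist chooses Q where MR = MC. MR = 108 − 5Q; setting this equal to 14 gives Q = 18.8 and P = 61.
DWL is the triangle between Q = 18.8 and Q = 37.6: ½·(37.6 − 18.8)·(61 − 14) = 441.8.

DWL = 441.8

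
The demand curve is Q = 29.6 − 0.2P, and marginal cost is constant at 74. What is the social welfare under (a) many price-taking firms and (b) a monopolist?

Competition: TS = 547.6; Monopoly: TS = 410.7

Inverting demand: P = 148 − 5Q.
Under competition P = MC = 74, so Q = (148 − 74)/5 = 14.8.
CS = ½·(148 − 74)·14.8 = 547.6; PS = (74 − 74)·14.8 = 0; TS = 547.6.
The monopolist equates marginal revenue to marginal cost: 148 − 10Q = 74, so Q = 7.4. From demand, P = 111.
CS = ½·(148 − 111)·7.4 = 136.9; PS = (111 − 74)·7.4 = 273.8; TS = 410.7.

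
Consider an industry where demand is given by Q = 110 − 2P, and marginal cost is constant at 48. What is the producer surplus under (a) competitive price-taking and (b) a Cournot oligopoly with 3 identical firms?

Competition: PS = 0; Cournot: PS = 18.375

Inverting demand: P = 55 − 0.5Q.
Perfect competition: P = MC = 48, so 55 − 0.5Q = 48 and Q = 14.
PS = (48 − 48)·14 = 0.
With 3 symmetric Cournot firms, each firm's FOC gives 55 − 2q = 48, so q = 3.5, Q = 3·3.5 = 10.5, and P = 49.75.
PS = (49.75 − 48)·10.5 = 18.375.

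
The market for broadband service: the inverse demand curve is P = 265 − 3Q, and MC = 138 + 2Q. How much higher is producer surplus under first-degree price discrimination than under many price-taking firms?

Competitive equilibrium sets price equal to marginal cost: 265 − 3Q = 138 + 2Q, so Q = 25.4 and P = 188.8.
PS = P·Q − VC(Q) = 188.8·25.4 − (138·25.4 + ½·2·25.4²) = 645.16.
With perfect price discrimination, output is the efficient level Q = 25.4 (where demand meets MC), but every buyer pays their willingness to pay: CS = 0 and PS = total surplus.
PS = ½·(265 − 138)·25.4 = 1612.9.
Change in producer surplus: 1612.9 − 645.16 = 967.74.

Producer surplus rises by 967.74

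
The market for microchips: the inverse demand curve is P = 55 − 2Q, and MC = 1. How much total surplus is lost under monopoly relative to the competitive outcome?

DWL = 182.25

Competitive firms price at marginal cost: P = 1, giving Q = 27.
The monopolist equates marginal revenue to marginal cost: 55 − 4Q = 1, so Q = 13.5. From demand, P = 28.
DWL is the triangle between Q = 13.5 and Q = 27: ½·(27 − 13.5)·(28 − 1) = 182.25.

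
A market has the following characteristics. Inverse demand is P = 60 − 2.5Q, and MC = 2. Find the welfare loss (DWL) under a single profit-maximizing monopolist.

DWL = 168.2

Under competition P = MC = 2, so Q = (60 − 2)/2.5 = 23.2.
Monopoly sets MR = MC: 60 − 5Q = 2 ⇒ Q = 11.6, P = 60 − 2.5·11.6 = 31.
DWL is the triangle between Q = 11.6 and Q = 23.2: ½·(23.2 − 11.6)·(31 − 2) = 168.2.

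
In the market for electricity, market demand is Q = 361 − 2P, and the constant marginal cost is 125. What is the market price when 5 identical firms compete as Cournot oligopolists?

Inverting demand: P = 180.5 − 0.5Q.
In a 5-firm Cournot equilibrium, symmetry and the first-order condition give q = (180.5 − 125)/(3) = 18.5. So Q = 92.5 and P = 134.25.

P = 134.25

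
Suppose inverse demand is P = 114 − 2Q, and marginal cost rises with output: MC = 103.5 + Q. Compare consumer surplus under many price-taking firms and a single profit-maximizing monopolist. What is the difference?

Under competition P = MC: 114 − 2Q = 103.5 + Q ⇒ Q = 3.5, P = 107.
CS = ½·(114 − 107)·3.5 = 12.25.
A monopolist chooses Q where MR = MC. MR = 114 − 4Q; setting this equal to 103.5 + Q gives Q = 2.1 and P = 109.8.
CS = ½·(114 − 109.8)·2.1 = 4.41.
Change in consumer surplus: 4.41 − 12.25 = −7.84.

CS falls by 7.84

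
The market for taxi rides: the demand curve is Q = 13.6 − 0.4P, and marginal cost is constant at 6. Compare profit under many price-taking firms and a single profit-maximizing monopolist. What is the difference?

π rises by 78.4

Inverting demand: P = 34 − 2.5Q.
Competitive firms price at marginal cost: P = 6, giving Q = 11.2.
Profit = (6 − 6)·11.2 = 0.
Monopoly sets MR = MC: 34 − 5Q = 6 ⇒ Q = 5.6, P = 34 − 2.5·5.6 = 20.
Profit = (20 − 6)·5.6 = 78.4.
Change in profit: 78.4 − 0 = 78.4.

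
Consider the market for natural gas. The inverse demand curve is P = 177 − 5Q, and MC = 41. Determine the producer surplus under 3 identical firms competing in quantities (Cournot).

Cournot with 3 identical firms: the symmetric best-response condition is 177 − 20q = 41. Each firm produces q = 6.8, total output Q = 20.4, price P = 75.
PS = (75 − 41)·20.4 = 693.6.

PS = 693.6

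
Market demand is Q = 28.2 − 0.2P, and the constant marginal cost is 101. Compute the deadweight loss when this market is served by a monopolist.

DWL = 40

Inverting demand: P = 141 − 5Q.
Under competition P = MC = 101, so Q = (141 − 101)/5 = 8.
A monopolist chooses Q where MR = MC. MR = 141 − 10Q; setting this equal to 101 gives Q = 4 and P = 121.
DWL is the triangle between Q = 4 and Q = 8: ½·(8 − 4)·(121 − 101) = 40.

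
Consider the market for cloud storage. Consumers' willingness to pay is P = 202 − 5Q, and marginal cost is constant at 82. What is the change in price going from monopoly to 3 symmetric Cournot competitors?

Monopoly sets MR = MC: 202 − 10Q = 82 ⇒ Q = 12, P = 202 − 5·12 = 142.
In a 3-firm Cournot equilibrium, symmetry and the first-order condition give q = (202 − 82)/(20) = 6. So Q = 18 and P = 112.
Change in price: 112 − 142 = −30.

Price falls by 30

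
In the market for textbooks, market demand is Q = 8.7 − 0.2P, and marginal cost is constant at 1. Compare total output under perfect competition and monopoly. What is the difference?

Q falls by 4.25

Inverting demand: P = 43.5 − 5Q.
Competitive firms price at marginal cost: P = 1, giving Q = 8.5.
A monopolist chooses Q where MR = MC. MR = 43.5 − 10Q; setting this equal to 1 gives Q = 4.25 and P = 22.25.
Change in total output: 4.25 − 8.5 = −4.25.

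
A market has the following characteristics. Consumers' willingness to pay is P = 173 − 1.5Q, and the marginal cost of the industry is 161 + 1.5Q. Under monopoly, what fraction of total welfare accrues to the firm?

Monopoly sets MR = MC: 173 − 3Q = 161 + 1.5Q ⇒ Q = 8/3, P = 173 − 1.5·8/3 = 169.
CS = ½·(173 − 169)·8/3 = 16/3.
PS = P·Q − VC(Q) = 169·8/3 − (161·8/3 + ½·1.5·(8/3)²) = 16.
Share captured = PS/TS = 16/(64/3) = 0.75.

PS/TS = 0.75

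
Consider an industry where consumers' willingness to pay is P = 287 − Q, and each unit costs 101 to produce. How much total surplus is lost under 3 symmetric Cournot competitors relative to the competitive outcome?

Competitive firms price at marginal cost: P = 101, giving Q = 186.
Cournot with 3 identical firms: the symmetric best-response condition is 287 − 4q = 101. Each firm produces q = 46.5, total output Q = 139.5, price P = 147.5.
DWL is the triangle between Q = 139.5 and Q = 186: ½·(186 − 139.5)·(147.5 − 101) = 1081.125.

DWL = 1081.125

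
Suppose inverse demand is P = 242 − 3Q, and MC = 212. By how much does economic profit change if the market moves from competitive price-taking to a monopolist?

Perfect competition: P = MC = 212, so 242 − 3Q = 212 and Q = 10.
Profit = (212 − 212)·10 = 0.
A monopolist chooses Q where MR = MC. MR = 242 − 6Q; setting this equal to 212 gives Q = 5 and P = 227.
Profit = (227 − 212)·5 = 75.
Change in economic profit: 75 − 0 = 75.

π rises by 75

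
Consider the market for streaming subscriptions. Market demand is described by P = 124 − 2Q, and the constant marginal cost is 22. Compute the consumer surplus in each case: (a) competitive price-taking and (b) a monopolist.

Competition: CS = 2601; Monopoly: CS = 650.25

Competitive firms price at marginal cost: P = 22, giving Q = 51.
CS = ½·(124 − 22)·51 = 2601.
The monopolist equates marginal revenue to marginal cost: 124 − 4Q = 22, so Q = 25.5. From demand, P = 73.
CS = ½·(124 − 73)·25.5 = 650.25.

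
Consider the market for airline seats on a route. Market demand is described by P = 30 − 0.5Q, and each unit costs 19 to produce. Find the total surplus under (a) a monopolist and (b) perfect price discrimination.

The monopolist equates marginal revenue to marginal cost: 30 − Q = 19, so Q = 11. From demand, P = 24.5.
CS = ½·(30 − 24.5)·11 = 30.25; PS = (24.5 − 19)·11 = 60.5; TS = 90.75.
Under first-degree price discrimination the firm charges each unit its demand price and produces up to where P = MC, i.e. Q = 22. Consumer surplus is zero; producer surplus equals total surplus.
TS = 121 (equal to competitive TS).

Monopoly: TS = 90.75; Perfect PD: TS = 121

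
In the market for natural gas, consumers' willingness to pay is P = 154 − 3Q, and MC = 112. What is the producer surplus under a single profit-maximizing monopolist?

Monopoly sets MR = MC: 154 − 6Q = 112 ⇒ Q = 7, P = 154 − 3·7 = 133.
PS = (133 − 112)·7 = 147.

PS = 147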